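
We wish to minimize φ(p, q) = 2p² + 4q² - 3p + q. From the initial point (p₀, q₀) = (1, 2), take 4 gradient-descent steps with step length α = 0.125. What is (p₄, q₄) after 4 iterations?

∇φ = (4p - 3, 8q + 1)
Step 1: at (1, 2), ∇φ = (1, 17) → (1, 2) − 0.125·(1, 17) = (0.875, -0.125)
Step 2: at (0.875, -0.125), ∇φ = (0.5, 0) → (0.875, -0.125) − 0.125·(0.5, 0) = (0.8125, -0.125)
Step 3: at (0.8125, -0.125), ∇φ = (0.25, 0) → (0.8125, -0.125) − 0.125·(0.25, 0) = (0.78125, -0.125)
Step 4: at (0.78125, -0.125), ∇φ = (0.125, 0) → (0.78125, -0.125) − 0.125·(0.125, 0) = (0.765625, -0.125)

(0.765625, -0.125)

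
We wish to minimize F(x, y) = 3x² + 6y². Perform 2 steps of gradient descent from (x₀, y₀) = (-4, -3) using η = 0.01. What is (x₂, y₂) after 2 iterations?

∇F = (6x, 12y)
(x₁, y₁) = (-4, -3) − 0.01·(-24, -36) = (-3.76, -2.64)
(x₂, y₂) = (-3.76, -2.64) − 0.01·(-22.56, -31.68) = (-3.5344, -2.3232)

(-3.5344, -2.3232)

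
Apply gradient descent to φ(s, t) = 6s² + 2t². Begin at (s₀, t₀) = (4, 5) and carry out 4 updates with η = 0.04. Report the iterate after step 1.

∇φ = (12s, 4t)
(s₁, t₁) = (4, 5) − 0.04·(48, 20) = (2.08, 4.2)

(2.08, 4.2)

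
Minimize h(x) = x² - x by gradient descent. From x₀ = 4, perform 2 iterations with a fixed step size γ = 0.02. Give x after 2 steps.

h′(x) = 2x - 1
x₁ = 4 − 0.02·7 = 3.86
x₂ = 3.86 − 0.02·6.72 = 3.7256

3.7256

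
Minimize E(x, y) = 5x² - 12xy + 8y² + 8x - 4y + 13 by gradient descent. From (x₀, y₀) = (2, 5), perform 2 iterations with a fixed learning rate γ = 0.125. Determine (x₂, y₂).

(-4.75, 11)

∇E = (10x - 12y + 8, -12x + 16y - 4)
(x₁, y₁) = (2, 5) − 0.125·(-32, 52) = (6, -1.5)
(x₂, y₂) = (6, -1.5) − 0.125·(86, -100) = (-4.75, 11)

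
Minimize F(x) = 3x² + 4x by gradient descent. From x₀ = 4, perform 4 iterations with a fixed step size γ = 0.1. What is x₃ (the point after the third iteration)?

-0.368

F′(x) = 6x + 4
x₁ = 4 − 0.1·28 = 1.2
x₂ = 1.2 − 0.1·11.2 = 0.08
x₃ = 0.08 − 0.1·4.48 = -0.368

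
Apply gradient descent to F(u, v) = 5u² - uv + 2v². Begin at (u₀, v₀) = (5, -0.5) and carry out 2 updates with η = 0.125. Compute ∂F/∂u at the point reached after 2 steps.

∇F = (10u - v, -u + 4v)
(u₁, v₁) = (5, -0.5) − 0.125·(50.5, -7) = (-1.3125, 0.375)
(u₂, v₂) = (-1.3125, 0.375) − 0.125·(-13.5, 2.8125) = (0.375, 0.0234375)
∂F/∂u at (0.375, 0.0234375) = 3.7265625

3.7265625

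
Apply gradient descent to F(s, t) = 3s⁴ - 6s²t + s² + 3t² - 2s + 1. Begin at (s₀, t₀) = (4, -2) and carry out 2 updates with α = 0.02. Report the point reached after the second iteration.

(564.1264, 21.688)

∇F = (12s³ - 12st + 2s - 2, -6s² + 6t)
Step 1: at (4, -2), ∇F = (870, -108) → (4, -2) − 0.02·(870, -108) = (-13.4, 0.16)
Step 2: at (-13.4, 0.16), ∇F = (-28876.32, -1076.4) → (-13.4, 0.16) − 0.02·(-28876.32, -1076.4) = (564.1264, 21.688)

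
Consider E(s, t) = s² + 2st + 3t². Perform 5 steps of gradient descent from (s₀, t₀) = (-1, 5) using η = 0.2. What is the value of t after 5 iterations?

0.26016

∇E = (2s + 2t, 2s + 6t)
(s₁, t₁) = (-1, 5) − 0.2·(8, 28) = (-2.6, -0.6)
(s₂, t₂) = (-2.6, -0.6) − 0.2·(-6.4, -8.8) = (-1.32, 1.16)
(s₃, t₃) = (-1.32, 1.16) − 0.2·(-0.32, 4.32) = (-1.256, 0.296)
(s₄, t₄) = (-1.256, 0.296) − 0.2·(-1.92, -0.736) = (-0.872, 0.4432)
(s₅, t₅) = (-0.872, 0.4432) − 0.2·(-0.8576, 0.9152) = (-0.70048, 0.26016)
t = 0.26016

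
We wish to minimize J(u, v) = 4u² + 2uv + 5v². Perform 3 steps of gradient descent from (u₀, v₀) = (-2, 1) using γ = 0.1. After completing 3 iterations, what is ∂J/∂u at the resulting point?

-0.432

∇J = (8u + 2v, 2u + 10v)
(u₁, v₁) = (-2, 1) − 0.1·(-14, 6) = (-0.6, 0.4)
(u₂, v₂) = (-0.6, 0.4) − 0.1·(-4, 2.8) = (-0.2, 0.12)
(u₃, v₃) = (-0.2, 0.12) − 0.1·(-1.36, 0.8) = (-0.064, 0.04)
∂J/∂u at (-0.064, 0.04) = -0.432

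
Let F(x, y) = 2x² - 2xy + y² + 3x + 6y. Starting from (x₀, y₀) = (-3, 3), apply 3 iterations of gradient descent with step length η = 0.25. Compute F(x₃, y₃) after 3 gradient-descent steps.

-19.08984375

∇F = (4x - 2y + 3, -2x + 2y + 6)
(x₁, y₁) = (-3, 3) − 0.25·(-15, 18) = (0.75, -1.5)
(x₂, y₂) = (0.75, -1.5) − 0.25·(9, 1.5) = (-1.5, -1.875)
(x₃, y₃) = (-1.5, -1.875) − 0.25·(0.75, 5.25) = (-1.6875, -3.1875)
F(-1.6875, -3.1875) = -19.08984375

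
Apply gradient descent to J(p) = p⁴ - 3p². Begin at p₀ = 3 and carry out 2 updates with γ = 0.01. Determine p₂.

J′(p) = 4p³ - 6p
Step 1: J′(3) = 90; p₁ = 3 − 0.01·90 = 2.1
Step 2: J′(2.1) = 24.444; p₂ = 2.1 − 0.01·24.444 = 1.85556

1.85556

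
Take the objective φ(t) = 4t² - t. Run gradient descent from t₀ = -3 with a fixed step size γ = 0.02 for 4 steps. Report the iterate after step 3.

φ′(t) = 8t - 1
t₁ = -3 − 0.02·(-25) = -2.5
t₂ = -2.5 − 0.02·(-21) = -2.08
t₃ = -2.08 − 0.02·(-17.64) = -1.7272

-1.7272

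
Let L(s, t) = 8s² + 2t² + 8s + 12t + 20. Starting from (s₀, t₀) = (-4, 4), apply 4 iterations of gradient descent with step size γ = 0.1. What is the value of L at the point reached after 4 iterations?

∇L = (16s + 8, 4t + 12)
Step 1: at (-4, 4), ∇L = (-56, 28) → (-4, 4) − 0.1·(-56, 28) = (1.6, 1.2)
Step 2: at (1.6, 1.2), ∇L = (33.6, 16.8) → (1.6, 1.2) − 0.1·(33.6, 16.8) = (-1.76, -0.48)
Step 3: at (-1.76, -0.48), ∇L = (-20.16, 10.08) → (-1.76, -0.48) − 0.1·(-20.16, 10.08) = (0.256, -1.488)
Step 4: at (0.256, -1.488), ∇L = (12.096, 6.048) → (0.256, -1.488) − 0.1·(12.096, 6.048) = (-0.9536, -2.0928)
L(-0.9536, -2.0928) = 3.29204736

3.29204736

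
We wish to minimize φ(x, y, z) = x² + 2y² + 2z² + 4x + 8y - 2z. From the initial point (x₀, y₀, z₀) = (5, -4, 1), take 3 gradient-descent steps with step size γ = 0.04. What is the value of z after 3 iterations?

∇φ = (2x + 4, 4y + 8, 4z - 2)
Step 1: at (5, -4, 1), ∇φ = (14, -8, 2) → (5, -4, 1) − 0.04·(14, -8, 2) = (4.44, -3.68, 0.92)
Step 2: at (4.44, -3.68, 0.92), ∇φ = (12.88, -6.72, 1.68) → (4.44, -3.68, 0.92) − 0.04·(12.88, -6.72, 1.68) = (3.9248, -3.4112, 0.8528)
Step 3: at (3.9248, -3.4112, 0.8528), ∇φ = (11.8496, -5.6448, 1.4112) → (3.9248, -3.4112, 0.8528) − 0.04·(11.8496, -5.6448, 1.4112) = (3.450816, -3.185408, 0.796352)
z = 0.796352

0.796352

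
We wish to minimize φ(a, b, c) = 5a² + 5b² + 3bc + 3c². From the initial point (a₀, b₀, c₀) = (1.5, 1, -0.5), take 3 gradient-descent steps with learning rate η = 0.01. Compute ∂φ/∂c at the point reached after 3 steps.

-0.6478275

∇φ = (10a, 10b + 3c, 3b + 6c)
Step 1: at (1.5, 1, -0.5), ∇φ = (15, 8.5, 0) → (1.5, 1, -0.5) − 0.01·(15, 8.5, 0) = (1.35, 0.915, -0.5)
Step 2: at (1.35, 0.915, -0.5), ∇φ = (13.5, 7.65, -0.255) → (1.35, 0.915, -0.5) − 0.01·(13.5, 7.65, -0.255) = (1.215, 0.8385, -0.49745)
Step 3: at (1.215, 0.8385, -0.49745), ∇φ = (12.15, 6.89265, -0.4692) → (1.215, 0.8385, -0.49745) − 0.01·(12.15, 6.89265, -0.4692) = (1.0935, 0.7695735, -0.492758)
∂φ/∂c at (1.0935, 0.7695735, -0.492758) = -0.6478275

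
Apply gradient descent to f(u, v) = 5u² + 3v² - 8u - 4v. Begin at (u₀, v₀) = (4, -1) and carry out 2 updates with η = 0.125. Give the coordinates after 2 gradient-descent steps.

∇f = (10u - 8, 6v - 4)
(u₁, v₁) = (4, -1) − 0.125·(32, -10) = (0, 0.25)
(u₂, v₂) = (0, 0.25) − 0.125·(-8, -2.5) = (1, 0.5625)

(1, 0.5625)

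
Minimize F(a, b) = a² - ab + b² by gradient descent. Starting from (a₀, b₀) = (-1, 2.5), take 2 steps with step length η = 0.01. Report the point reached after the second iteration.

∇F = (2a - b, -a + 2b)
Step 1: at (-1, 2.5), ∇F = (-4.5, 6) → (-1, 2.5) − 0.01·(-4.5, 6) = (-0.955, 2.44)
Step 2: at (-0.955, 2.44), ∇F = (-4.35, 5.835) → (-0.955, 2.44) − 0.01·(-4.35, 5.835) = (-0.9115, 2.38165)

(-0.9115, 2.38165)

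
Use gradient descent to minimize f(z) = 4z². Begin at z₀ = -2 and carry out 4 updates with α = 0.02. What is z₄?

f′(z) = 8z
z₁ = -2 − 0.02·(-16) = -1.68
z₂ = -1.68 − 0.02·(-13.44) = -1.4112
z₃ = -1.4112 − 0.02·(-11.2896) = -1.185408
z₄ = -1.185408 − 0.02·(-9.483264) = -0.99574272

-0.99574272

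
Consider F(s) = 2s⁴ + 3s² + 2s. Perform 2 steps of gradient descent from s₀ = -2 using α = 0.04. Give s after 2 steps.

0.36648448

F′(s) = 8s³ + 6s + 2
s₁ = -2 − 0.04·(-74) = 0.96
s₂ = 0.96 − 0.04·14.837888 = 0.36648448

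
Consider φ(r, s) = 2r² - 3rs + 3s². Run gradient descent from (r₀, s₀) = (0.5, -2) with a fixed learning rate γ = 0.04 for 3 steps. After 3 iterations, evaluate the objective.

1.735753728

∇φ = (4r - 3s, -3r + 6s)
Step 1: at (0.5, -2), ∇φ = (8, -13.5) → (0.5, -2) − 0.04·(8, -13.5) = (0.18, -1.46)
Step 2: at (0.18, -1.46), ∇φ = (5.1, -9.3) → (0.18, -1.46) − 0.04·(5.1, -9.3) = (-0.024, -1.088)
Step 3: at (-0.024, -1.088), ∇φ = (3.168, -6.456) → (-0.024, -1.088) − 0.04·(3.168, -6.456) = (-0.15072, -0.82976)
φ(-0.15072, -0.82976) = 1.735753728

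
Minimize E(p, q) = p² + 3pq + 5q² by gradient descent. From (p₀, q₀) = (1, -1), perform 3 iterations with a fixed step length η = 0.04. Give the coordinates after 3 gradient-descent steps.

(1.02656, -0.459264)

∇E = (2p + 3q, 3p + 10q)
(p₁, q₁) = (1, -1) − 0.04·(-1, -7) = (1.04, -0.72)
(p₂, q₂) = (1.04, -0.72) − 0.04·(-0.08, -4.08) = (1.0432, -0.5568)
(p₃, q₃) = (1.0432, -0.5568) − 0.04·(0.416, -2.4384) = (1.02656, -0.459264)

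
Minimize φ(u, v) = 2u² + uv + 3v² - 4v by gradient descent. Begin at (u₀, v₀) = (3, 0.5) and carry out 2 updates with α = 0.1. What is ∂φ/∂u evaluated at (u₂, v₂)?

4.425

∇φ = (4u + v, u + 6v - 4)
Step 1: at (3, 0.5), ∇φ = (12.5, 2) → (3, 0.5) − 0.1·(12.5, 2) = (1.75, 0.3)
Step 2: at (1.75, 0.3), ∇φ = (7.3, -0.45) → (1.75, 0.3) − 0.1·(7.3, -0.45) = (1.02, 0.345)
∂φ/∂u at (1.02, 0.345) = 4.425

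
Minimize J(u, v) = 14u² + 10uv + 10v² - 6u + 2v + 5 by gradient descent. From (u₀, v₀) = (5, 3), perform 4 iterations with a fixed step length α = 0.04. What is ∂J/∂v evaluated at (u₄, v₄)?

2.6298368

∇J = (28u + 10v - 6, 10u + 20v + 2)
Step 1: at (5, 3), ∇J = (164, 112) → (5, 3) − 0.04·(164, 112) = (-1.56, -1.48)
Step 2: at (-1.56, -1.48), ∇J = (-64.48, -43.2) → (-1.56, -1.48) − 0.04·(-64.48, -43.2) = (1.0192, 0.248)
Step 3: at (1.0192, 0.248), ∇J = (25.0176, 17.152) → (1.0192, 0.248) − 0.04·(25.0176, 17.152) = (0.018496, -0.43808)
Step 4: at (0.018496, -0.43808), ∇J = (-9.862912, -6.57664) → (0.018496, -0.43808) − 0.04·(-9.862912, -6.57664) = (0.41301248, -0.1750144)
∂J/∂v at (0.41301248, -0.1750144) = 2.6298368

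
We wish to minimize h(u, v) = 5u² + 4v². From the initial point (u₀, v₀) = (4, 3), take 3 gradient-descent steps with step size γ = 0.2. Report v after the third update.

-0.648

∇h = (10u, 8v)
(u₁, v₁) = (4, 3) − 0.2·(40, 24) = (-4, -1.8)
(u₂, v₂) = (-4, -1.8) − 0.2·(-40, -14.4) = (4, 1.08)
(u₃, v₃) = (4, 1.08) − 0.2·(40, 8.64) = (-4, -0.648)
v = -0.648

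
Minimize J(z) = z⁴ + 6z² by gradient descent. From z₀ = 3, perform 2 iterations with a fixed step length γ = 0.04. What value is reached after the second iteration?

J′(z) = 4z³ + 12z
Step 1: J′(3) = 144; z₁ = 3 − 0.04·144 = -2.76
Step 2: J′(-2.76) = -117.218304; z₂ = -2.76 − 0.04·(-117.218304) = 1.92873216

1.92873216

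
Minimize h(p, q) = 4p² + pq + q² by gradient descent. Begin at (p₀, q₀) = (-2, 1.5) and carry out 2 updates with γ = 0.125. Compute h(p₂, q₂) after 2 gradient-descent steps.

∇h = (8p + q, p + 2q)
(p₁, q₁) = (-2, 1.5) − 0.125·(-14.5, 1) = (-0.1875, 1.375)
(p₂, q₂) = (-0.1875, 1.375) − 0.125·(-0.125, 2.5625) = (-0.171875, 1.0546875)
h(-0.171875, 1.0546875) = 1.04925537109375

1.04925537109375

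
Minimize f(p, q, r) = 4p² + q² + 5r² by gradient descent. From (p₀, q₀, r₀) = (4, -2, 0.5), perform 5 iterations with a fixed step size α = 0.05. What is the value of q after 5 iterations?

∇f = (8p, 2q, 10r)
(p₁, q₁, r₁) = (4, -2, 0.5) − 0.05·(32, -4, 5) = (2.4, -1.8, 0.25)
(p₂, q₂, r₂) = (2.4, -1.8, 0.25) − 0.05·(19.2, -3.6, 2.5) = (1.44, -1.62, 0.125)
(p₃, q₃, r₃) = (1.44, -1.62, 0.125) − 0.05·(11.52, -3.24, 1.25) = (0.864, -1.458, 0.0625)
(p₄, q₄, r₄) = (0.864, -1.458, 0.0625) − 0.05·(6.912, -2.916, 0.625) = (0.5184, -1.3122, 0.03125)
(p₅, q₅, r₅) = (0.5184, -1.3122, 0.03125) − 0.05·(4.1472, -2.6244, 0.3125) = (0.31104, -1.18098, 0.015625)
q = -1.18098

-1.18098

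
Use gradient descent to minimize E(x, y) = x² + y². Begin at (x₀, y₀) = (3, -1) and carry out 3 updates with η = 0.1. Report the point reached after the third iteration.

(1.536, -0.512)

∇E = (2x, 2y)
(x₁, y₁) = (3, -1) − 0.1·(6, -2) = (2.4, -0.8)
(x₂, y₂) = (2.4, -0.8) − 0.1·(4.8, -1.6) = (1.92, -0.64)
(x₃, y₃) = (1.92, -0.64) − 0.1·(3.84, -1.28) = (1.536, -0.512)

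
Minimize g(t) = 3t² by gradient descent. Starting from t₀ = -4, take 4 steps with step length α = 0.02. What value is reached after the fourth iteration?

-2.39878144

g′(t) = 6t
t₁ = -4 − 0.02·(-24) = -3.52
t₂ = -3.52 − 0.02·(-21.12) = -3.0976
t₃ = -3.0976 − 0.02·(-18.5856) = -2.725888
t₄ = -2.725888 − 0.02·(-16.355328) = -2.39878144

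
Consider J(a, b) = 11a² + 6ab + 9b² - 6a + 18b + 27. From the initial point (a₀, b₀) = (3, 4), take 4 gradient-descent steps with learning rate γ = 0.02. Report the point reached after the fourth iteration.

(0.3448704, -0.4172288)

∇J = (22a + 6b - 6, 6a + 18b + 18)
(a₁, b₁) = (3, 4) − 0.02·(84, 108) = (1.32, 1.84)
(a₂, b₂) = (1.32, 1.84) − 0.02·(34.08, 59.04) = (0.6384, 0.6592)
(a₃, b₃) = (0.6384, 0.6592) − 0.02·(12, 33.696) = (0.3984, -0.01472)
(a₄, b₄) = (0.3984, -0.01472) − 0.02·(2.67648, 20.12544) = (0.3448704, -0.4172288)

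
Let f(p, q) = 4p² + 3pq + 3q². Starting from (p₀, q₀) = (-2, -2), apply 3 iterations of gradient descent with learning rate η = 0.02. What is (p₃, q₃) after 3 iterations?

∇f = (8p + 3q, 3p + 6q)
Step 1: at (-2, -2), ∇f = (-22, -18) → (-2, -2) − 0.02·(-22, -18) = (-1.56, -1.64)
Step 2: at (-1.56, -1.64), ∇f = (-17.4, -14.52) → (-1.56, -1.64) − 0.02·(-17.4, -14.52) = (-1.212, -1.3496)
Step 3: at (-1.212, -1.3496), ∇f = (-13.7448, -11.7336) → (-1.212, -1.3496) − 0.02·(-13.7448, -11.7336) = (-0.937104, -1.114928)

(-0.937104, -1.114928)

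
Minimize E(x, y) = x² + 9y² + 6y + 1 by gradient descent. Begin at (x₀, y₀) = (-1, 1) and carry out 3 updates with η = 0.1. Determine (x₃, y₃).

(-0.512, -1.016)

∇E = (2x, 18y + 6)
Step 1: at (-1, 1), ∇E = (-2, 24) → (-1, 1) − 0.1·(-2, 24) = (-0.8, -1.4)
Step 2: at (-0.8, -1.4), ∇E = (-1.6, -19.2) → (-0.8, -1.4) − 0.1·(-1.6, -19.2) = (-0.64, 0.52)
Step 3: at (-0.64, 0.52), ∇E = (-1.28, 15.36) → (-0.64, 0.52) − 0.1·(-1.28, 15.36) = (-0.512, -1.016)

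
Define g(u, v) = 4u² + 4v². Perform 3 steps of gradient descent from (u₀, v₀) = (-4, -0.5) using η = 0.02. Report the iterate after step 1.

(-3.36, -0.42)

∇g = (8u, 8v)
Step 1: at (-4, -0.5), ∇g = (-32, -4) → (-4, -0.5) − 0.02·(-32, -4) = (-3.36, -0.42)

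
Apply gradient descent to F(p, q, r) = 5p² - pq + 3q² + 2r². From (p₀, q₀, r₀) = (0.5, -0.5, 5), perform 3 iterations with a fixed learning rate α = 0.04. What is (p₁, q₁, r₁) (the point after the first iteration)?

(0.28, -0.36, 4.2)

∇F = (10p - q, -p + 6q, 4r)
(p₁, q₁, r₁) = (0.5, -0.5, 5) − 0.04·(5.5, -3.5, 20) = (0.28, -0.36, 4.2)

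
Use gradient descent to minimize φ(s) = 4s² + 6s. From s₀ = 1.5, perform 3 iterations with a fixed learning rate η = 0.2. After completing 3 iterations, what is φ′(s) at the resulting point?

φ′(s) = 8s + 6
s₁ = 1.5 − 0.2·18 = -2.1
s₂ = -2.1 − 0.2·(-10.8) = 0.06
s₃ = 0.06 − 0.2·6.48 = -1.236
φ′(s) at (-1.236) = -3.888

-3.888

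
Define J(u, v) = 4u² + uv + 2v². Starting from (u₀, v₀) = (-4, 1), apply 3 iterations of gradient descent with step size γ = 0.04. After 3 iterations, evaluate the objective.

∇J = (8u + v, u + 4v)
(u₁, v₁) = (-4, 1) − 0.04·(-31, 0) = (-2.76, 1)
(u₂, v₂) = (-2.76, 1) − 0.04·(-21.08, 1.24) = (-1.9168, 0.9504)
(u₃, v₃) = (-1.9168, 0.9504) − 0.04·(-14.384, 1.8848) = (-1.34144, 0.875008)
J(-1.34144, 0.875008) = 7.555352363008

7.555352363008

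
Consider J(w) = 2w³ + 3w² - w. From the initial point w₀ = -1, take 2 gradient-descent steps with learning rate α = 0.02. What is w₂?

J′(w) = 6w² + 6w - 1
Step 1: J′(-1) = -1; w₁ = -1 − 0.02·(-1) = -0.98
Step 2: J′(-0.98) = -1.1176; w₂ = -0.98 − 0.02·(-1.1176) = -0.957648

-0.957648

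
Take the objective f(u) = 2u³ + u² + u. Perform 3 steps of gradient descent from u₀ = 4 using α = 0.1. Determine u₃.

-588.2735

f′(u) = 6u² + 2u + 1
Step 1: f′(4) = 105; u₁ = 4 − 0.1·105 = -6.5
Step 2: f′(-6.5) = 241.5; u₂ = -6.5 − 0.1·241.5 = -30.65
Step 3: f′(-30.65) = 5576.235; u₃ = -30.65 − 0.1·5576.235 = -588.2735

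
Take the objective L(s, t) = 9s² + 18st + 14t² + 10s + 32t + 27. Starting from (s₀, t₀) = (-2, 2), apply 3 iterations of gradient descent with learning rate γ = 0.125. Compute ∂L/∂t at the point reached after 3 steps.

∇L = (18s + 18t + 10, 18s + 28t + 32)
Step 1: at (-2, 2), ∇L = (10, 52) → (-2, 2) − 0.125·(10, 52) = (-3.25, -4.5)
Step 2: at (-3.25, -4.5), ∇L = (-129.5, -152.5) → (-3.25, -4.5) − 0.125·(-129.5, -152.5) = (12.9375, 14.5625)
Step 3: at (12.9375, 14.5625), ∇L = (505, 672.625) → (12.9375, 14.5625) − 0.125·(505, 672.625) = (-50.1875, -69.515625)
∂L/∂t at (-50.1875, -69.515625) = -2817.8125

-2817.8125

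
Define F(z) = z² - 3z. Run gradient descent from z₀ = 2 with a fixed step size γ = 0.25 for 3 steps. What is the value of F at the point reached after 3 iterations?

-2.24609375

F′(z) = 2z - 3
z₁ = 2 − 0.25·1 = 1.75
z₂ = 1.75 − 0.25·0.5 = 1.625
z₃ = 1.625 − 0.25·0.25 = 1.5625
F(1.5625) = -2.24609375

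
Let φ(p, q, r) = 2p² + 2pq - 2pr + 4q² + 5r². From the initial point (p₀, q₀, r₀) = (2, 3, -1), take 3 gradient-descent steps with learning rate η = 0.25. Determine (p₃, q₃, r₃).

∇φ = (4p + 2q - 2r, 2p + 8q, -2p + 10r)
(p₁, q₁, r₁) = (2, 3, -1) − 0.25·(16, 28, -14) = (-2, -4, 2.5)
(p₂, q₂, r₂) = (-2, -4, 2.5) − 0.25·(-21, -36, 29) = (3.25, 5, -4.75)
(p₃, q₃, r₃) = (3.25, 5, -4.75) − 0.25·(32.5, 46.5, -54) = (-4.875, -6.625, 8.75)

(-4.875, -6.625, 8.75)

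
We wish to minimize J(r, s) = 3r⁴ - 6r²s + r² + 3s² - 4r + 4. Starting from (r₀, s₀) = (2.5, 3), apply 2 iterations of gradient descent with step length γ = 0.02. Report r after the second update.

∇J = (12r³ - 12rs + 2r - 4, -6r² + 6s)
(r₁, s₁) = (2.5, 3) − 0.02·(98.5, -19.5) = (0.53, 3.39)
(r₂, s₂) = (0.53, 3.39) − 0.02·(-22.713876, 18.6546) = (0.98427752, 3.016908)
r = 0.98427752

0.98427752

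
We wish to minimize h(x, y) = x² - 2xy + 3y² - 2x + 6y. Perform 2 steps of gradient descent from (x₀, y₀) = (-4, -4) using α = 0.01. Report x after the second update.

∇h = (2x - 2y - 2, -2x + 6y + 6)
(x₁, y₁) = (-4, -4) − 0.01·(-2, -10) = (-3.98, -3.9)
(x₂, y₂) = (-3.98, -3.9) − 0.01·(-2.16, -9.44) = (-3.9584, -3.8056)
x = -3.9584

-3.9584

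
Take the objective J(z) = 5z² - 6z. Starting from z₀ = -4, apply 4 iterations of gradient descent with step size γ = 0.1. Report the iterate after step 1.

0.6

J′(z) = 10z - 6
z₁ = -4 − 0.1·(-46) = 0.6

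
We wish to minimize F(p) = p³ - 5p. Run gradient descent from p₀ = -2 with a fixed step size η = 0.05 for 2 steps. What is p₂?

-2.928375

F′(p) = 3p² - 5
Step 1: F′(-2) = 7; p₁ = -2 − 0.05·7 = -2.35
Step 2: F′(-2.35) = 11.5675; p₂ = -2.35 − 0.05·11.5675 = -2.928375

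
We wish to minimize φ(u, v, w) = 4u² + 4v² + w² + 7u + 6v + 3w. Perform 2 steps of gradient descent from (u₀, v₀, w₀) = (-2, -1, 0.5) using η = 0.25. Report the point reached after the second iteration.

(-2, -1, -1)

∇φ = (8u + 7, 8v + 6, 2w + 3)
Step 1: at (-2, -1, 0.5), ∇φ = (-9, -2, 4) → (-2, -1, 0.5) − 0.25·(-9, -2, 4) = (0.25, -0.5, -0.5)
Step 2: at (0.25, -0.5, -0.5), ∇φ = (9, 2, 2) → (0.25, -0.5, -0.5) − 0.25·(9, 2, 2) = (-2, -1, -1)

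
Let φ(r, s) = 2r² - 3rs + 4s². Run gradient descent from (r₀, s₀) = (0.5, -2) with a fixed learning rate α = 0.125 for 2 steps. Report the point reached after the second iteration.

∇φ = (4r - 3s, -3r + 8s)
(r₁, s₁) = (0.5, -2) − 0.125·(8, -17.5) = (-0.5, 0.1875)
(r₂, s₂) = (-0.5, 0.1875) − 0.125·(-2.5625, 3) = (-0.1796875, -0.1875)

(-0.1796875, -0.1875)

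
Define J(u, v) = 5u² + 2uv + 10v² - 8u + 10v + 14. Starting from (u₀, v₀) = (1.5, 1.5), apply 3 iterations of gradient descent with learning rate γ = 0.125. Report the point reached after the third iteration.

∇J = (10u + 2v - 8, 2u + 20v + 10)
Step 1: at (1.5, 1.5), ∇J = (10, 43) → (1.5, 1.5) − 0.125·(10, 43) = (0.25, -3.875)
Step 2: at (0.25, -3.875), ∇J = (-13.25, -67) → (0.25, -3.875) − 0.125·(-13.25, -67) = (1.90625, 4.5)
Step 3: at (1.90625, 4.5), ∇J = (20.0625, 103.8125) → (1.90625, 4.5) − 0.125·(20.0625, 103.8125) = (-0.6015625, -8.4765625)

(-0.6015625, -8.4765625)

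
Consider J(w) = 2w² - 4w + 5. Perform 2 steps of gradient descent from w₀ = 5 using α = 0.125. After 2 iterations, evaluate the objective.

5

J′(w) = 4w - 4
Step 1: J′(5) = 16; w₁ = 5 − 0.125·16 = 3
Step 2: J′(3) = 8; w₂ = 3 − 0.125·8 = 2
J(2) = 5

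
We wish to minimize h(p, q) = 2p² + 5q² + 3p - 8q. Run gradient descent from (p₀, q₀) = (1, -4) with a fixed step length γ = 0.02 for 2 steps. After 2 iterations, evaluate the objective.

∇h = (4p + 3, 10q - 8)
Step 1: at (1, -4), ∇h = (7, -48) → (1, -4) − 0.02·(7, -48) = (0.86, -3.04)
Step 2: at (0.86, -3.04), ∇h = (6.44, -38.4) → (0.86, -3.04) − 0.02·(6.44, -38.4) = (0.7312, -2.272)
h(0.7312, -2.272) = 47.24882688

47.24882688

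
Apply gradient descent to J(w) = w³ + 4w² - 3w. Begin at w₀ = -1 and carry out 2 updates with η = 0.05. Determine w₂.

J′(w) = 3w² + 8w - 3
w₁ = -1 − 0.05·(-8) = -0.6
w₂ = -0.6 − 0.05·(-6.72) = -0.264

-0.264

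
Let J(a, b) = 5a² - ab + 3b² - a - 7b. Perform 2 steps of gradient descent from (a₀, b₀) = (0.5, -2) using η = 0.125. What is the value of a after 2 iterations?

0.2421875

∇J = (10a - b - 1, -a + 6b - 7)
Step 1: at (0.5, -2), ∇J = (6, -19.5) → (0.5, -2) − 0.125·(6, -19.5) = (-0.25, 0.4375)
Step 2: at (-0.25, 0.4375), ∇J = (-3.9375, -4.125) → (-0.25, 0.4375) − 0.125·(-3.9375, -4.125) = (0.2421875, 0.953125)
a = 0.2421875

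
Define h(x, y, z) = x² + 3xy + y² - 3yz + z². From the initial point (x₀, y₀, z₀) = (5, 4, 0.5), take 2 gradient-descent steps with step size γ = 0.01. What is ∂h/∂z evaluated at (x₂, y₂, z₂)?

-9.3299

∇h = (2x + 3y, 3x + 2y - 3z, -3y + 2z)
Step 1: at (5, 4, 0.5), ∇h = (22, 21.5, -11) → (5, 4, 0.5) − 0.01·(22, 21.5, -11) = (4.78, 3.785, 0.61)
Step 2: at (4.78, 3.785, 0.61), ∇h = (20.915, 20.08, -10.135) → (4.78, 3.785, 0.61) − 0.01·(20.915, 20.08, -10.135) = (4.57085, 3.5842, 0.71135)
∂h/∂z at (4.57085, 3.5842, 0.71135) = -9.3299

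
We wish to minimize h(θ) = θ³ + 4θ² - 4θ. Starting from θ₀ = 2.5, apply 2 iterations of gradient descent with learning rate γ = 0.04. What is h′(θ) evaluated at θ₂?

3.900211704112

h′(θ) = 3θ² + 8θ - 4
Step 1: h′(2.5) = 34.75; θ₁ = 2.5 − 0.04·34.75 = 1.11
Step 2: h′(1.11) = 8.5763; θ₂ = 1.11 − 0.04·8.5763 = 0.766948
h′(θ) at (0.766948) = 3.900211704112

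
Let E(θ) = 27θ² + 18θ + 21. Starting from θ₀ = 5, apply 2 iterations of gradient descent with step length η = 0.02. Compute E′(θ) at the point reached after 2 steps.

1.8432

E′(θ) = 54θ + 18
Step 1: E′(5) = 288; θ₁ = 5 − 0.02·288 = -0.76
Step 2: E′(-0.76) = -23.04; θ₂ = -0.76 − 0.02·(-23.04) = -0.2992
E′(θ) at (-0.2992) = 1.8432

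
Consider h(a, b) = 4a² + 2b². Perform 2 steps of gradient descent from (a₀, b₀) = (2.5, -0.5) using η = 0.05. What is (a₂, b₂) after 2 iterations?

∇h = (8a, 4b)
(a₁, b₁) = (2.5, -0.5) − 0.05·(20, -2) = (1.5, -0.4)
(a₂, b₂) = (1.5, -0.4) − 0.05·(12, -1.6) = (0.9, -0.32)

(0.9, -0.32)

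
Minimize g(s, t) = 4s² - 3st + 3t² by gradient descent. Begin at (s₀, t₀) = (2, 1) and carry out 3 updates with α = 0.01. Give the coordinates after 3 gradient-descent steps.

(1.640251, 0.988846)

∇g = (8s - 3t, -3s + 6t)
(s₁, t₁) = (2, 1) − 0.01·(13, 0) = (1.87, 1)
(s₂, t₂) = (1.87, 1) − 0.01·(11.96, 0.39) = (1.7504, 0.9961)
(s₃, t₃) = (1.7504, 0.9961) − 0.01·(11.0149, 0.7254) = (1.640251, 0.988846)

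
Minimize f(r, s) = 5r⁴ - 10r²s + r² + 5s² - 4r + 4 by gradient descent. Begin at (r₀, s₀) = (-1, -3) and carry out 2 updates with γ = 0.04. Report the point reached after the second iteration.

(-11.9494272, 1.54144)

∇f = (20r³ - 20rs + 2r - 4, -10r² + 10s)
Step 1: at (-1, -3), ∇f = (-86, -40) → (-1, -3) − 0.04·(-86, -40) = (2.44, -1.4)
Step 2: at (2.44, -1.4), ∇f = (359.73568, -73.536) → (2.44, -1.4) − 0.04·(359.73568, -73.536) = (-11.9494272, 1.54144)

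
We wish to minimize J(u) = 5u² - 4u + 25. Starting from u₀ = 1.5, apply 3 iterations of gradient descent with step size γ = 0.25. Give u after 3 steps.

J′(u) = 10u - 4
Step 1: J′(1.5) = 11; u₁ = 1.5 − 0.25·11 = -1.25
Step 2: J′(-1.25) = -16.5; u₂ = -1.25 − 0.25·(-16.5) = 2.875
Step 3: J′(2.875) = 24.75; u₃ = 2.875 − 0.25·24.75 = -3.3125

-3.3125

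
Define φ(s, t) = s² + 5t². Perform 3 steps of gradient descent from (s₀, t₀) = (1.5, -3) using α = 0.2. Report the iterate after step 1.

(0.9, 3)

∇φ = (2s, 10t)
Step 1: at (1.5, -3), ∇φ = (3, -30) → (1.5, -3) − 0.2·(3, -30) = (0.9, 3)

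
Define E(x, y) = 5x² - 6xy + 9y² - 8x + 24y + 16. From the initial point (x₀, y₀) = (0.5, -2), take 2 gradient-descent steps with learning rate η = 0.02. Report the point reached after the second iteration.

(0.212, -1.5296)

∇E = (10x - 6y - 8, -6x + 18y + 24)
(x₁, y₁) = (0.5, -2) − 0.02·(9, -15) = (0.32, -1.7)
(x₂, y₂) = (0.32, -1.7) − 0.02·(5.4, -8.52) = (0.212, -1.5296)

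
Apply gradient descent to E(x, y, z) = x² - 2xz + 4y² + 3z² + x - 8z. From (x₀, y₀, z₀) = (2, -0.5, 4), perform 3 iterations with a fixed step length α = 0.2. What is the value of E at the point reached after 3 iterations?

-6.017088

∇E = (2x - 2z + 1, 8y, -2x + 6z - 8)
(x₁, y₁, z₁) = (2, -0.5, 4) − 0.2·(-3, -4, 12) = (2.6, 0.3, 1.6)
(x₂, y₂, z₂) = (2.6, 0.3, 1.6) − 0.2·(3, 2.4, -3.6) = (2, -0.18, 2.32)
(x₃, y₃, z₃) = (2, -0.18, 2.32) − 0.2·(0.36, -1.44, 1.92) = (1.928, 0.108, 1.936)
E(1.928, 0.108, 1.936) = -6.017088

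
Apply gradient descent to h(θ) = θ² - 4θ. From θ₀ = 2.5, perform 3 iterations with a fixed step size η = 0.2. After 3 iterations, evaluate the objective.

-3.988336

h′(θ) = 2θ - 4
Step 1: h′(2.5) = 1; θ₁ = 2.5 − 0.2·1 = 2.3
Step 2: h′(2.3) = 0.6; θ₂ = 2.3 − 0.2·0.6 = 2.18
Step 3: h′(2.18) = 0.36; θ₃ = 2.18 − 0.2·0.36 = 2.108
h(2.108) = -3.988336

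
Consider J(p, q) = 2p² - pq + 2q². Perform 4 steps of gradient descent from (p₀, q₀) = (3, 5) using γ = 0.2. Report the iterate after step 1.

∇J = (4p - q, -p + 4q)
Step 1: at (3, 5), ∇J = (7, 17) → (3, 5) − 0.2·(7, 17) = (1.6, 1.6)

(1.6, 1.6)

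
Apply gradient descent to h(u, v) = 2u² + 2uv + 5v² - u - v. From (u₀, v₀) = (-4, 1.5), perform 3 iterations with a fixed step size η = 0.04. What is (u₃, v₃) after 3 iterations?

∇h = (4u + 2v - 1, 2u + 10v - 1)
Step 1: at (-4, 1.5), ∇h = (-14, 6) → (-4, 1.5) − 0.04·(-14, 6) = (-3.44, 1.26)
Step 2: at (-3.44, 1.26), ∇h = (-12.24, 4.72) → (-3.44, 1.26) − 0.04·(-12.24, 4.72) = (-2.9504, 1.0712)
Step 3: at (-2.9504, 1.0712), ∇h = (-10.6592, 3.8112) → (-2.9504, 1.0712) − 0.04·(-10.6592, 3.8112) = (-2.524032, 0.918752)

(-2.524032, 0.918752)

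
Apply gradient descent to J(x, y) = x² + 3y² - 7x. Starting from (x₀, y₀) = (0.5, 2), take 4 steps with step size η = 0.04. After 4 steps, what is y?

∇J = (2x - 7, 6y)
Step 1: at (0.5, 2), ∇J = (-6, 12) → (0.5, 2) − 0.04·(-6, 12) = (0.74, 1.52)
Step 2: at (0.74, 1.52), ∇J = (-5.52, 9.12) → (0.74, 1.52) − 0.04·(-5.52, 9.12) = (0.9608, 1.1552)
Step 3: at (0.9608, 1.1552), ∇J = (-5.0784, 6.9312) → (0.9608, 1.1552) − 0.04·(-5.0784, 6.9312) = (1.163936, 0.877952)
Step 4: at (1.163936, 0.877952), ∇J = (-4.672128, 5.267712) → (1.163936, 0.877952) − 0.04·(-4.672128, 5.267712) = (1.35082112, 0.66724352)
y = 0.66724352

0.66724352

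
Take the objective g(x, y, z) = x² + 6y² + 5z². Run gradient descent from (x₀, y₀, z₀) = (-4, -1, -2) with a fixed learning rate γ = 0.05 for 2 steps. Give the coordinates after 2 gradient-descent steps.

∇g = (2x, 12y, 10z)
Step 1: at (-4, -1, -2), ∇g = (-8, -12, -20) → (-4, -1, -2) − 0.05·(-8, -12, -20) = (-3.6, -0.4, -1)
Step 2: at (-3.6, -0.4, -1), ∇g = (-7.2, -4.8, -10) → (-3.6, -0.4, -1) − 0.05·(-7.2, -4.8, -10) = (-3.24, -0.16, -0.5)

(-3.24, -0.16, -0.5)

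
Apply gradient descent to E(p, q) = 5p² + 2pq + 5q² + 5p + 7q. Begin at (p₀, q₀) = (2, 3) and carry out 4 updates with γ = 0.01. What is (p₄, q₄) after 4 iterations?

(0.97634048, 1.62183168)

∇E = (10p + 2q + 5, 2p + 10q + 7)
(p₁, q₁) = (2, 3) − 0.01·(31, 41) = (1.69, 2.59)
(p₂, q₂) = (1.69, 2.59) − 0.01·(27.08, 36.28) = (1.4192, 2.2272)
(p₃, q₃) = (1.4192, 2.2272) − 0.01·(23.6464, 32.1104) = (1.182736, 1.906096)
(p₄, q₄) = (1.182736, 1.906096) − 0.01·(20.639552, 28.426432) = (0.97634048, 1.62183168)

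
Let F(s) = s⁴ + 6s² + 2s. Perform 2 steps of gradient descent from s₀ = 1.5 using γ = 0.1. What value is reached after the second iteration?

F′(s) = 4s³ + 12s + 2
s₁ = 1.5 − 0.1·33.5 = -1.85
s₂ = -1.85 − 0.1·(-45.5265) = 2.70265

2.70265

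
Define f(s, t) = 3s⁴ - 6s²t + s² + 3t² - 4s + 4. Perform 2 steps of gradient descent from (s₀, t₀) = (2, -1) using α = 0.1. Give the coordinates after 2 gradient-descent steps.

∇f = (12s³ - 12st + 2s - 4, -6s² + 6t)
Step 1: at (2, -1), ∇f = (120, -30) → (2, -1) − 0.1·(120, -30) = (-10, 2)
Step 2: at (-10, 2), ∇f = (-11784, -588) → (-10, 2) − 0.1·(-11784, -588) = (1168.4, 60.8)

(1168.4, 60.8)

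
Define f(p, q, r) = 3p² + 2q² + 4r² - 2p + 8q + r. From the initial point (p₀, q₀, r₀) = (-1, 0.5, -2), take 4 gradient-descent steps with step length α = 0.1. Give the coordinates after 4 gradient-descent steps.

(0.2992, -1.676, -0.128)

∇f = (6p - 2, 4q + 8, 8r + 1)
Step 1: at (-1, 0.5, -2), ∇f = (-8, 10, -15) → (-1, 0.5, -2) − 0.1·(-8, 10, -15) = (-0.2, -0.5, -0.5)
Step 2: at (-0.2, -0.5, -0.5), ∇f = (-3.2, 6, -3) → (-0.2, -0.5, -0.5) − 0.1·(-3.2, 6, -3) = (0.12, -1.1, -0.2)
Step 3: at (0.12, -1.1, -0.2), ∇f = (-1.28, 3.6, -0.6) → (0.12, -1.1, -0.2) − 0.1·(-1.28, 3.6, -0.6) = (0.248, -1.46, -0.14)
Step 4: at (0.248, -1.46, -0.14), ∇f = (-0.512, 2.16, -0.12) → (0.248, -1.46, -0.14) − 0.1·(-0.512, 2.16, -0.12) = (0.2992, -1.676, -0.128)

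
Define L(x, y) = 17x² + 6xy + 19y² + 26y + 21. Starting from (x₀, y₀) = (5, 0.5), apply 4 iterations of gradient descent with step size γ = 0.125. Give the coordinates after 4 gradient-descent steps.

∇L = (34x + 6y, 6x + 38y + 26)
Step 1: at (5, 0.5), ∇L = (173, 75) → (5, 0.5) − 0.125·(173, 75) = (-16.625, -8.875)
Step 2: at (-16.625, -8.875), ∇L = (-618.5, -411) → (-16.625, -8.875) − 0.125·(-618.5, -411) = (60.6875, 42.5)
Step 3: at (60.6875, 42.5), ∇L = (2318.375, 2005.125) → (60.6875, 42.5) − 0.125·(2318.375, 2005.125) = (-229.109375, -208.140625)
Step 4: at (-229.109375, -208.140625), ∇L = (-9038.5625, -9258) → (-229.109375, -208.140625) − 0.125·(-9038.5625, -9258) = (900.7109375, 949.109375)

(900.7109375, 949.109375)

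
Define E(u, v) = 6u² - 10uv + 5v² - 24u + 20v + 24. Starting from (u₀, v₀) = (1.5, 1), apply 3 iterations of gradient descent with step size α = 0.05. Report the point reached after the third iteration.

(2.2355, 0.26)

∇E = (12u - 10v - 24, -10u + 10v + 20)
Step 1: at (1.5, 1), ∇E = (-16, 15) → (1.5, 1) − 0.05·(-16, 15) = (2.3, 0.25)
Step 2: at (2.3, 0.25), ∇E = (1.1, -0.5) → (2.3, 0.25) − 0.05·(1.1, -0.5) = (2.245, 0.275)
Step 3: at (2.245, 0.275), ∇E = (0.19, 0.3) → (2.245, 0.275) − 0.05·(0.19, 0.3) = (2.2355, 0.26)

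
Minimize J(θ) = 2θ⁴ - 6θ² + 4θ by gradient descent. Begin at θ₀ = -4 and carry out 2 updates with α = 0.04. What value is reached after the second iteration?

J′(θ) = 8θ³ - 12θ + 4
θ₁ = -4 − 0.04·(-460) = 14.4
θ₂ = 14.4 − 0.04·23719.072 = -934.36288

-934.36288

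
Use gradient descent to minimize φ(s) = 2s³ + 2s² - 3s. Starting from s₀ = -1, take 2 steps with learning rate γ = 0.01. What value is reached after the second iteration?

-0.979206

φ′(s) = 6s² + 4s - 3
s₁ = -1 − 0.01·(-1) = -0.99
s₂ = -0.99 − 0.01·(-1.0794) = -0.979206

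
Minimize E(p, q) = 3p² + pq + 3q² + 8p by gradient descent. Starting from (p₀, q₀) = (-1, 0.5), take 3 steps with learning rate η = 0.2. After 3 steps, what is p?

∇E = (6p + q + 8, p + 6q)
(p₁, q₁) = (-1, 0.5) − 0.2·(2.5, 2) = (-1.5, 0.1)
(p₂, q₂) = (-1.5, 0.1) − 0.2·(-0.9, -0.9) = (-1.32, 0.28)
(p₃, q₃) = (-1.32, 0.28) − 0.2·(0.36, 0.36) = (-1.392, 0.208)
p = -1.392

-1.392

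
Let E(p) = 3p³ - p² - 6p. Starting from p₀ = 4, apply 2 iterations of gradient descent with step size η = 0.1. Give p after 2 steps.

E′(p) = 9p² - 2p - 6
p₁ = 4 − 0.1·130 = -9
p₂ = -9 − 0.1·741 = -83.1

-83.1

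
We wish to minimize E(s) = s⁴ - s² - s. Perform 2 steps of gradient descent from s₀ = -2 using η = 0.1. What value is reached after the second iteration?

E′(s) = 4s³ - 2s - 1
s₁ = -2 − 0.1·(-29) = 0.9
s₂ = 0.9 − 0.1·0.116 = 0.8884

0.8884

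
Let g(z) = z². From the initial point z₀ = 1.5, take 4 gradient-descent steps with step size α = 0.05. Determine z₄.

g′(z) = 2z
z₁ = 1.5 − 0.05·3 = 1.35
z₂ = 1.35 − 0.05·2.7 = 1.215
z₃ = 1.215 − 0.05·2.43 = 1.0935
z₄ = 1.0935 − 0.05·2.187 = 0.98415

0.98415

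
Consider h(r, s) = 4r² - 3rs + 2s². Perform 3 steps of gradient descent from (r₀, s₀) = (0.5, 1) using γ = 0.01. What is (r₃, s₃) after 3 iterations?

∇h = (8r - 3s, -3r + 4s)
Step 1: at (0.5, 1), ∇h = (1, 2.5) → (0.5, 1) − 0.01·(1, 2.5) = (0.49, 0.975)
Step 2: at (0.49, 0.975), ∇h = (0.995, 2.43) → (0.49, 0.975) − 0.01·(0.995, 2.43) = (0.48005, 0.9507)
Step 3: at (0.48005, 0.9507), ∇h = (0.9883, 2.36265) → (0.48005, 0.9507) − 0.01·(0.9883, 2.36265) = (0.470167, 0.9270735)

(0.470167, 0.9270735)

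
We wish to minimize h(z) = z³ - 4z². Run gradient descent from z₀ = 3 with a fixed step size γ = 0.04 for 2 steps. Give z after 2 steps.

2.806272

h′(z) = 3z² - 8z
Step 1: h′(3) = 3; z₁ = 3 − 0.04·3 = 2.88
Step 2: h′(2.88) = 1.8432; z₂ = 2.88 − 0.04·1.8432 = 2.806272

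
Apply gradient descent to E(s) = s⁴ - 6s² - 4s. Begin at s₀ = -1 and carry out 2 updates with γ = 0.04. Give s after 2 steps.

-1.30705664

E′(s) = 4s³ - 12s - 4
Step 1: E′(-1) = 4; s₁ = -1 − 0.04·4 = -1.16
Step 2: E′(-1.16) = 3.676416; s₂ = -1.16 − 0.04·3.676416 = -1.30705664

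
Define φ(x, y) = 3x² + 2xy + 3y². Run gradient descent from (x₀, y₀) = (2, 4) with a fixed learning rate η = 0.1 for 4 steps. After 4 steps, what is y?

∇φ = (6x + 2y, 2x + 6y)
Step 1: at (2, 4), ∇φ = (20, 28) → (2, 4) − 0.1·(20, 28) = (0, 1.2)
Step 2: at (0, 1.2), ∇φ = (2.4, 7.2) → (0, 1.2) − 0.1·(2.4, 7.2) = (-0.24, 0.48)
Step 3: at (-0.24, 0.48), ∇φ = (-0.48, 2.4) → (-0.24, 0.48) − 0.1·(-0.48, 2.4) = (-0.192, 0.24)
Step 4: at (-0.192, 0.24), ∇φ = (-0.672, 1.056) → (-0.192, 0.24) − 0.1·(-0.672, 1.056) = (-0.1248, 0.1344)
y = 0.1344

0.1344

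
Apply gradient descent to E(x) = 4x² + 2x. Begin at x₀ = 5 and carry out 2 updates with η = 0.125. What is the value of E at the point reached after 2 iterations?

E′(x) = 8x + 2
Step 1: E′(5) = 42; x₁ = 5 − 0.125·42 = -0.25
Step 2: E′(-0.25) = 0; x₂ = -0.25 − 0.125·0 = -0.25
E(-0.25) = -0.25

-0.25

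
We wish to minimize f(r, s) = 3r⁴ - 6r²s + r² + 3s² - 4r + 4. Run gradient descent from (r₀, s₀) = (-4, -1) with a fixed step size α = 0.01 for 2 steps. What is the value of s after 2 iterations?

1.117904

∇f = (12r³ - 12rs + 2r - 4, -6r² + 6s)
Step 1: at (-4, -1), ∇f = (-828, -102) → (-4, -1) − 0.01·(-828, -102) = (4.28, 0.02)
Step 2: at (4.28, 0.02), ∇f = (944.365824, -109.7904) → (4.28, 0.02) − 0.01·(944.365824, -109.7904) = (-5.16365824, 1.117904)
s = 1.117904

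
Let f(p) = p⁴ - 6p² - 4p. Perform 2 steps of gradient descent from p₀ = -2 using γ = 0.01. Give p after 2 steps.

f′(p) = 4p³ - 12p - 4
p₁ = -2 − 0.01·(-12) = -1.88
p₂ = -1.88 − 0.01·(-8.018688) = -1.79981312

-1.79981312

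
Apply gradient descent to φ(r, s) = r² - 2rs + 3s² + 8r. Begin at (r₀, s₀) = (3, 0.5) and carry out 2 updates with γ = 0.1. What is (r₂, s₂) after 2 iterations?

(0.72, 0.66)

∇φ = (2r - 2s + 8, -2r + 6s)
Step 1: at (3, 0.5), ∇φ = (13, -3) → (3, 0.5) − 0.1·(13, -3) = (1.7, 0.8)
Step 2: at (1.7, 0.8), ∇φ = (9.8, 1.4) → (1.7, 0.8) − 0.1·(9.8, 1.4) = (0.72, 0.66)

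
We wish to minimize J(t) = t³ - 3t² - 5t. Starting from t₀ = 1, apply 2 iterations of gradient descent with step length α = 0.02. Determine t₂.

J′(t) = 3t² - 6t - 5
t₁ = 1 − 0.02·(-8) = 1.16
t₂ = 1.16 − 0.02·(-7.9232) = 1.318464

1.318464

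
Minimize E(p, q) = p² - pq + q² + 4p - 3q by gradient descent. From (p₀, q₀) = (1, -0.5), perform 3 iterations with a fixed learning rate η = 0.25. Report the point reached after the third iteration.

∇E = (2p - q + 4, -p + 2q - 3)
Step 1: at (1, -0.5), ∇E = (6.5, -5) → (1, -0.5) − 0.25·(6.5, -5) = (-0.625, 0.75)
Step 2: at (-0.625, 0.75), ∇E = (2, -0.875) → (-0.625, 0.75) − 0.25·(2, -0.875) = (-1.125, 0.96875)
Step 3: at (-1.125, 0.96875), ∇E = (0.78125, 0.0625) → (-1.125, 0.96875) − 0.25·(0.78125, 0.0625) = (-1.3203125, 0.953125)

(-1.3203125, 0.953125)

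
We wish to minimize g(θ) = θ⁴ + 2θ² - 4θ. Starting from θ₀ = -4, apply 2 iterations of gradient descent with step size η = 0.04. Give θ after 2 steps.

-49.75258624

g′(θ) = 4θ³ + 4θ - 4
θ₁ = -4 − 0.04·(-276) = 7.04
θ₂ = 7.04 − 0.04·1419.814656 = -49.75258624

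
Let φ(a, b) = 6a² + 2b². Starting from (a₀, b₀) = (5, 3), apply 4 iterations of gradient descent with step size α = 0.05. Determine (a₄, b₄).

(0.128, 1.2288)

∇φ = (12a, 4b)
Step 1: at (5, 3), ∇φ = (60, 12) → (5, 3) − 0.05·(60, 12) = (2, 2.4)
Step 2: at (2, 2.4), ∇φ = (24, 9.6) → (2, 2.4) − 0.05·(24, 9.6) = (0.8, 1.92)
Step 3: at (0.8, 1.92), ∇φ = (9.6, 7.68) → (0.8, 1.92) − 0.05·(9.6, 7.68) = (0.32, 1.536)
Step 4: at (0.32, 1.536), ∇φ = (3.84, 6.144) → (0.32, 1.536) − 0.05·(3.84, 6.144) = (0.128, 1.2288)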